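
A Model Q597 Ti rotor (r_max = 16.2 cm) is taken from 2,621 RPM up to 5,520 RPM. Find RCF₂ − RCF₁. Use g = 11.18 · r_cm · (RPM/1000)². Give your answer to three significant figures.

4270 x g

RCF₁ = 11.18 × 16.2 × (2.621)² = 11.18 × 16.2 × 6.869641 ≈ 1,244.2 × g
RCF₂ = 11.18 × 16.2 × (5.52)² = 11.18 × 16.2 × 30.4704 ≈ 5,518.7 × g
Increase = 5,518.7 − 1,244.2 = 4,274.5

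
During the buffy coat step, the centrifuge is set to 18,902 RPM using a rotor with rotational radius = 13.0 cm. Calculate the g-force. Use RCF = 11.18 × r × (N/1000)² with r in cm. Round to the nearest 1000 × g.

52000 ×g

RCF = 11.18 × 13 × (18.902)² = 11.18 × 13 × 357.285604 ≈ 51,927.9 × g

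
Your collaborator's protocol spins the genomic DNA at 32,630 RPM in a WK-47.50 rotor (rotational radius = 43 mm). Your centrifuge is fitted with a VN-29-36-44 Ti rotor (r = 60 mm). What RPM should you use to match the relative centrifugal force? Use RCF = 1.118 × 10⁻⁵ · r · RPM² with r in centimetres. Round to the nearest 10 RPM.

Original rotor: r = 43 mm = 4.3 cm
RCF_original = 1.118 × 10⁻⁵ × 4.3 × (32630)² = 1.118 × 10⁻⁵ × 4.3 × 1,064,716,900 ≈ 51,185.2 × g
Your rotor: r = 60 mm = 6.0 cm
51,185.2 = 1.118 × 10⁻⁵ × 6 × N²
N² = 51,185.2 / (6.708 × 10⁻⁵) = 763,047,108
N ≈ √763,047,108 ≈ 27,623.3

27620 RPM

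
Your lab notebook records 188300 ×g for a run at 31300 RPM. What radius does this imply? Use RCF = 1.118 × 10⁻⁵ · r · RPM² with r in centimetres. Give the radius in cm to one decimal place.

r ≈ 17.2 cm

188300 = 1.118 × 10⁻⁵ × r × (31300)²
r = 188300 / (1.118 × 10⁻⁵ × 979,690,000) = 188300 / 10952.93 ≈ 17.192 cm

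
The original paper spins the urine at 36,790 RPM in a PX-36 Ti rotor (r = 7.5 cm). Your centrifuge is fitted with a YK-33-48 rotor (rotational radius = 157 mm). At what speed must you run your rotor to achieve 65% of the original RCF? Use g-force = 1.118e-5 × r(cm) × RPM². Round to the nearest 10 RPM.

20500 RPM

RCF_original = 1.118 × 10⁻⁵ × 7.5 × (36790)² = 1.118 × 10⁻⁵ × 7.5 × 1,353,504,100 ≈ 113,491.3 × g
Target RCF = 0.65 × 113,491.3 ≈ 73,769.3 × g
Your rotor: r = 157 mm = 15.7 cm
73,769.3 = 1.118 × 10⁻⁵ × 15.7 × N²
N² = 73,769.3 / (17.5526 × 10⁻⁵) = 420,275,629
N ≈ √420,275,629 ≈ 20,500.6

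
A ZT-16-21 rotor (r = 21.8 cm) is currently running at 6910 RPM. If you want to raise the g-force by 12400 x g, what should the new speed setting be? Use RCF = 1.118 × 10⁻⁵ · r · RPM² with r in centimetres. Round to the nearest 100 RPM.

Current RCF = 1.118 × 10⁻⁵ × 21.8 × (6910)² = 1.118 × 10⁻⁵ × 21.8 × 47,748,100 ≈ 11,637.4 × g
Target RCF = 11,637.4 + 12,400 = 24,037.4 × g
N² = 24,037.4 / (24.3724 × 10⁻⁵) = 98,625,494
N ≈ √98,625,494 ≈ 9,931.0

9900 RPM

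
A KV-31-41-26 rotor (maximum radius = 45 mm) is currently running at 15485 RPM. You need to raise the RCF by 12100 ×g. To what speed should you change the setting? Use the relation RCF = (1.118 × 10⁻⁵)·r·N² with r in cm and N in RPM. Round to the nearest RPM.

r = 45 mm = 4.5 cm
Current RCF = 1.118 × 10⁻⁵ × 4.5 × (15485)² = 1.118 × 10⁻⁵ × 4.5 × 239,785,225 ≈ 12,063.6 × g
Target RCF = 12,063.6 + 12,100 = 24,163.6 × g
N² = 24,163.6 / (5.031 × 10⁻⁵) = 480,294,176
N ≈ √480,294,176 ≈ 21,915.6

21916 RPM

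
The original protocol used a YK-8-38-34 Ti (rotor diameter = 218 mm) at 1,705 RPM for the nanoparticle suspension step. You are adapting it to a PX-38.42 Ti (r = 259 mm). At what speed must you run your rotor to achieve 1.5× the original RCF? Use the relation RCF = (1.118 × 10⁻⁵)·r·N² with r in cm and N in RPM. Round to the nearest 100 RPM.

1400 RPM

Original rotor: r = 218 mm / 2 = 109 mm = 10.9 cm
RCF_original = 1.118 × 10⁻⁵ × 10.9 × (1705)² = 1.118 × 10⁻⁵ × 10.9 × 2,907,025 ≈ 354.3 × g
Target RCF = 1.5 × 354.3 ≈ 531.5 × g
Your rotor: r = 259 mm = 25.9 cm
531.5 = 1.118 × 10⁻⁵ × 25.9 × N²
N² = 531.5 / (28.9562 × 10⁻⁵) = 1,835,531
N ≈ √1,835,531 ≈ 1,354.8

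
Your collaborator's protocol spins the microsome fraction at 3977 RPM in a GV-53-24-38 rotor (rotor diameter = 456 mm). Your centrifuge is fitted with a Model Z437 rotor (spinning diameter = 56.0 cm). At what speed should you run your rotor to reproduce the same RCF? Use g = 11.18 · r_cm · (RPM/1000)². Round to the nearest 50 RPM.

Original rotor: r = 456 mm / 2 = 228 mm = 22.8 cm
RCF_original = 11.18 × 22.8 × (3.977)² = 11.18 × 22.8 × 15.816529 ≈ 4,031.7 × g
Your rotor: r = 56.0 / 2 = 28 cm
4,031.7 = 11.18 × 28 × (N/1000)²
(N/1000)² = 4,031.7 / 313.04 = 12.87918
N = 1000 × √12.87918 ≈ 3,588.8

≈ 3600 RPM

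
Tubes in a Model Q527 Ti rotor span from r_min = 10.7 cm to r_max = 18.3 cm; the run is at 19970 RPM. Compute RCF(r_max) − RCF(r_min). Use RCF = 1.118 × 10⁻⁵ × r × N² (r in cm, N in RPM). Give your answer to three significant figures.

RCF_max = 1.118 × 10⁻⁵ × 18.3 × (19970)² = 1.118 × 10⁻⁵ × 18.3 × 398,800,900 ≈ 81,592.3 × g
RCF_min = 1.118 × 10⁻⁵ × 10.7 × (19970)² = 1.118 × 10⁻⁵ × 10.7 × 398,800,900 ≈ 47,707 × g
ΔRCF = 81,592.3 − 47,707 = 33,885.3

ΔRCF ≈ 33900 × g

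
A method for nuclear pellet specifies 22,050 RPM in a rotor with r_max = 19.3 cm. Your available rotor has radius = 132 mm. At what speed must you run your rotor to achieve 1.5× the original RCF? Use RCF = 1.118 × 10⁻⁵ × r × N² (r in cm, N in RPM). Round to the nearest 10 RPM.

≈ 32650 RPM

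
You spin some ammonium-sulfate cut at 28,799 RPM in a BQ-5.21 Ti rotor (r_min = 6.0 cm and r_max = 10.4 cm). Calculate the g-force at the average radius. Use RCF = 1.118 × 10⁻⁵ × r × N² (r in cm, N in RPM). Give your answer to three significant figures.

76000 ×g

r_avg = (6.0 + 10.4) / 2 = 8.2 cm
RCF = 1.118 × 10⁻⁵ × 8.2 × (28799)² = 1.118 × 10⁻⁵ × 8.2 × 829,382,401 ≈ 76,034.5 × g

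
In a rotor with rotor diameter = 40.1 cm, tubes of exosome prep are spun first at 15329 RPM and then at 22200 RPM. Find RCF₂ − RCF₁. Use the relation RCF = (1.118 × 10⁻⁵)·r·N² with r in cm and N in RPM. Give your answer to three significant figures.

57800 × g

r = 40.1 / 2 = 20.05 cm
RCF₁ = 1.118 × 10⁻⁵ × 20.05 × (15329)² = 1.118 × 10⁻⁵ × 20.05 × 234,978,241 ≈ 52,672.5 × g
RCF₂ = 1.118 × 10⁻⁵ × 20.05 × (22200)² = 1.118 × 10⁻⁵ × 20.05 × 492,840,000 ≈ 110,474.5 × g
Increase = 110,474.5 − 52,672.5 = 57,802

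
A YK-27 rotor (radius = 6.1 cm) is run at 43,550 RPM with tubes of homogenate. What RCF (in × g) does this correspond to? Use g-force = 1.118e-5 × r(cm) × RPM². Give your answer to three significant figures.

≈ 129000 × g

RCF = 1.118 × 10⁻⁵ × r × N²
RCF = 1.118 × 10⁻⁵ × 6.1 × (43550)² = 1.118 × 10⁻⁵ × 6.1 × 1,896,602,500 ≈ 129,344.5 × g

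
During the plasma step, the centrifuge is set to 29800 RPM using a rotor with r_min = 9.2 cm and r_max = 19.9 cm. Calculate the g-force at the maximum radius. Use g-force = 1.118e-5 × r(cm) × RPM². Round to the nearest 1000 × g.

≈ 198000 ×g

Use r_max = 19.9 cm.
RCF = 1.118 × 10⁻⁵ × 19.9 × (29800)² = 1.118 × 10⁻⁵ × 19.9 × 888,040,000 ≈ 197,572.9 × g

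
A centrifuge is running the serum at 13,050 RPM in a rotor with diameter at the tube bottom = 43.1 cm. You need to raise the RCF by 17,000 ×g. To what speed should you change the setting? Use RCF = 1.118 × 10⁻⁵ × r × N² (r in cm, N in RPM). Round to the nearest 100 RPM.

N₂ ≈ 15500 RPM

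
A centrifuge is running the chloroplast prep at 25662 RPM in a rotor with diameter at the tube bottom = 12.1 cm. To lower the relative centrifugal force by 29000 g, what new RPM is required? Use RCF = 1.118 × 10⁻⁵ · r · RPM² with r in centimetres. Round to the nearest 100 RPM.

r = 12.1 / 2 = 6.05 cm
Current RCF = 1.118 × 10⁻⁵ × 6.05 × (25662)² = 1.118 × 10⁻⁵ × 6.05 × 658,538,244 ≈ 44,542.9 × g
Target RCF = 44,542.9 − 29,000 = 15,542.9 × g
N² = 15,542.9 / (6.7639 × 10⁻⁵) = 229,791,984
N ≈ √229,791,984 ≈ 15,158.9

15200 RPM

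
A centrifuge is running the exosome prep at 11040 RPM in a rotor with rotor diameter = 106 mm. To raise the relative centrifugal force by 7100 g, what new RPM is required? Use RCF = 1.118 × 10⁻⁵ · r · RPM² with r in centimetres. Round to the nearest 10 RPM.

r = 106 mm / 2 = 53 mm = 5.3 cm
Current RCF = 1.118 × 10⁻⁵ × 5.3 × (11040)² = 1.118 × 10⁻⁵ × 5.3 × 121,881,600 ≈ 7,222 × g
Target RCF = 7,222 + 7,100 = 14,322 × g
N² = 14,322 / (5.9254 × 10⁻⁵) = 241,705,201
N ≈ √241,705,201 ≈ 15,546.9

≈ 15550 RPM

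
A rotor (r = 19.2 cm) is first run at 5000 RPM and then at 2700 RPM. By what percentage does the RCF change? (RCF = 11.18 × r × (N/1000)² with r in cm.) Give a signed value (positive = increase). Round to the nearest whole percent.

-71%

RCF ∝ N², so the ratio is (2700/5000)² = (0.540000)² = 0.2916.
Change = 0.2916 − 1 = -0.7084 → -70.8%.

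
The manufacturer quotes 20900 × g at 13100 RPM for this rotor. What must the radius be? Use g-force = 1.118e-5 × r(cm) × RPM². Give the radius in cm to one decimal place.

r ≈ 10.9 cm

RCF = 1.118 × 10⁻⁵ × r × N²
20900 = 1.118 × 10⁻⁵ × r × (13100)²
r = 20900 / (1.118 × 10⁻⁵ × 171,610,000) = 20900 / 1918.6 ≈ 10.893 cm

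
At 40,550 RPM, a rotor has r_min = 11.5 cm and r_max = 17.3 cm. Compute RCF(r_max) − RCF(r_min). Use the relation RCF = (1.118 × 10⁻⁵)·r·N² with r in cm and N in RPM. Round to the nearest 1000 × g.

107000 × g

RCF_max = 1.118 × 10⁻⁵ × 17.3 × (40550)² = 1.118 × 10⁻⁵ × 17.3 × 1,644,302,500 ≈ 318,031.1 × g
RCF_min = 1.118 × 10⁻⁵ × 11.5 × (40550)² = 1.118 × 10⁻⁵ × 11.5 × 1,644,302,500 ≈ 211,408 × g
ΔRCF = 318,031.1 − 211,408 = 106,623.1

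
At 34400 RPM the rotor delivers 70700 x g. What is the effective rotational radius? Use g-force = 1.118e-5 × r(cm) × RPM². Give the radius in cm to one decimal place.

RCF = 1.118 × 10⁻⁵ × r × N²
70700 = 1.118 × 10⁻⁵ × r × (34400)²
r = 70700 / (1.118 × 10⁻⁵ × 1,183,360,000) = 70700 / 13229.96 ≈ 5.344 cm

5.3 cm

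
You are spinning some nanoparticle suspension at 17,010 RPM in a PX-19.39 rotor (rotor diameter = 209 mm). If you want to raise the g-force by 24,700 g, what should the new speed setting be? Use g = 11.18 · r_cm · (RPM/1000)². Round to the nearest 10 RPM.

N₂ ≈ 22380 RPM

r = 209 mm / 2 = 104.5 mm = 10.45 cm
Current RCF = 11.18 × 10.45 × (17.01)² = 11.18 × 10.45 × 289.3401 ≈ 33,803.9 × g
Target RCF = 33,803.9 + 24,700 = 58,503.9 × g
(N/1000)² = 58,503.9 / 116.831 = 500.7566
N = 1000 × √500.7566 ≈ 22,377.6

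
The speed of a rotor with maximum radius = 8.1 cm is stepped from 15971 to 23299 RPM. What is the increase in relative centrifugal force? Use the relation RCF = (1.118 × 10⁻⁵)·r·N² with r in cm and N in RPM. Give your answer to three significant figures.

26100 × g

RCF₁ = 1.118 × 10⁻⁵ × 8.1 × (15971)² = 1.118 × 10⁻⁵ × 8.1 × 255,072,841 ≈ 23,098.9 × g
RCF₂ = 1.118 × 10⁻⁵ × 8.1 × (23299)² = 1.118 × 10⁻⁵ × 8.1 × 542,843,401 ≈ 49,158.8 × g
Increase = 49,158.8 − 23,098.9 = 26,059.9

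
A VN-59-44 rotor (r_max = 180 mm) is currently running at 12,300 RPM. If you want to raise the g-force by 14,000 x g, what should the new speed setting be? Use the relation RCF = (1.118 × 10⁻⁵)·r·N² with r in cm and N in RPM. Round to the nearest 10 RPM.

14860 RPM

r = 180 mm = 18.0 cm
Current RCF = 1.118 × 10⁻⁵ × 18 × (12300)² = 1.118 × 10⁻⁵ × 18 × 151,290,000 ≈ 30,445.6 × g
Target RCF = 30,445.6 + 14,000 = 44,445.6 × g
N² = 44,445.6 / (20.124 × 10⁻⁵) = 220,858,676
N ≈ √220,858,676 ≈ 14,861.3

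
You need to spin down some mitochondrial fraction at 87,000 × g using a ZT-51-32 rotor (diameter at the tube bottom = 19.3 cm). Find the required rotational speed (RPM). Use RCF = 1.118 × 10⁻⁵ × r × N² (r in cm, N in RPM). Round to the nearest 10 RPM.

N ≈ 28400 RPM

r = 19.3 / 2 = 9.65 cm
RCF = 1.118 × 10⁻⁵ × r × N²
87,000 = 1.118 × 10⁻⁵ × 9.65 × N²
N² = 87,000 / (10.7887 × 10⁻⁵) = 806,399,288
N ≈ √806,399,288 ≈ 28,397.2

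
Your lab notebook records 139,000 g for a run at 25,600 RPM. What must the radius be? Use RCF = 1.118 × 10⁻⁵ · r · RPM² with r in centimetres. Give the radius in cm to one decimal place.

≈ 19.0 cm

139000 = 1.118 × 10⁻⁵ × r × (25600)²
r = 139000 / (1.118 × 10⁻⁵ × 655,360,000) = 139000 / 7326.925 ≈ 18.971 cm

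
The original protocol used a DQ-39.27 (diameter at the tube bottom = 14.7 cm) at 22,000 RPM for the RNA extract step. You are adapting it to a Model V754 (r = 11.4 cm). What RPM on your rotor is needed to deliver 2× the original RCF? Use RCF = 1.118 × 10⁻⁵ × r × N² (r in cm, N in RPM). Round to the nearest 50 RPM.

25000 RPM

Original rotor: r = 14.7 / 2 = 7.35 cm
RCF = 1.118 × 10⁻⁵ × r × N²
RCF_original = 1.118 × 10⁻⁵ × 7.35 × (22000)² = 1.118 × 10⁻⁵ × 7.35 × 484,000,000 ≈ 39,771.7 × g
Target RCF = 2 × 39,771.7 ≈ 79,543.4 × g
79,543.4 = 1.118 × 10⁻⁵ × 11.4 × N²
N² = 79,543.4 / (12.7452 × 10⁻⁵) = 624,104,761
N ≈ √624,104,761 ≈ 24,982.1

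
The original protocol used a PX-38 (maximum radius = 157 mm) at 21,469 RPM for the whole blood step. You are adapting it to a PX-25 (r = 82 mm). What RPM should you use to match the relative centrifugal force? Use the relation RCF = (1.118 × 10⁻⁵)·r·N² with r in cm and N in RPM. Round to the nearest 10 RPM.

29710 RPM

Original rotor: r = 157 mm = 15.7 cm
RCF = 1.118 × 10⁻⁵ × r × N²
RCF_original = 1.118 × 10⁻⁵ × 15.7 × (21469)² = 1.118 × 10⁻⁵ × 15.7 × 460,917,961 ≈ 80,903.1 × g
Your rotor: r = 82 mm = 8.2 cm
80,903.1 = 1.118 × 10⁻⁵ × 8.2 × N²
N² = 80,903.1 / (9.1676 × 10⁻⁵) = 882,489,419
N ≈ √882,489,419 ≈ 29,706.7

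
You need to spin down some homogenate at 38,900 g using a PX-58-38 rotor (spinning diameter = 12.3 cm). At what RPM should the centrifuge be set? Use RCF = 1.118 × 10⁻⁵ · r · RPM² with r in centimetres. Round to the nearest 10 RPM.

r = 12.3 / 2 = 6.15 cm
38,900 = 1.118 × 10⁻⁵ × 6.15 × N²
N² = 38,900 / (6.8757 × 10⁻⁵) = 565,760,577
N ≈ √565,760,577 ≈ 23,785.7

≈ 23790 RPM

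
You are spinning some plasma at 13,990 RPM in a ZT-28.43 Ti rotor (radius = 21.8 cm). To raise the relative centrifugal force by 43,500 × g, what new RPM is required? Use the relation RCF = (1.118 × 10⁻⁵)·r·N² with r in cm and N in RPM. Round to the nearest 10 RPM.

Current RCF = 1.118 × 10⁻⁵ × 21.8 × (13990)² = 1.118 × 10⁻⁵ × 21.8 × 195,720,100 ≈ 47,701.7 × g
Target RCF = 47,701.7 + 43,500 = 91,201.7 × g
N² = 91,201.7 / (24.3724 × 10⁻⁵) = 374,200,735
N ≈ √374,200,735 ≈ 19,344.3

19340 RPM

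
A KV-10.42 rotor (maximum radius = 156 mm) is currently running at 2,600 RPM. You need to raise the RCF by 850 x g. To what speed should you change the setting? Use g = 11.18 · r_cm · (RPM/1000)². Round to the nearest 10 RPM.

3410 RPM

r = 156 mm = 15.6 cm
Current RCF = 11.18 × 15.6 × (2.6)² = 11.18 × 15.6 × 6.76 ≈ 1,179 × g
Target RCF = 1,179 + 850 = 2,029 × g
(N/1000)² = 2,029 / 174.408 = 11.63364
N = 1000 × √11.63364 ≈ 3,410.8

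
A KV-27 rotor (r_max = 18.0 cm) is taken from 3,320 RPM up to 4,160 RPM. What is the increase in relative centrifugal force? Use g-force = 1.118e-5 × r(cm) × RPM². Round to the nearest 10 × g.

RCF₁ = 1.118 × 10⁻⁵ × 18 × (3320)² = 1.118 × 10⁻⁵ × 18 × 11,022,400 ≈ 2,218.1 × g
RCF₂ = 1.118 × 10⁻⁵ × 18 × (4160)² = 1.118 × 10⁻⁵ × 18 × 17,305,600 ≈ 3,482.6 × g
Increase = 3,482.6 − 2,218.1 = 1,264.5

1260 × g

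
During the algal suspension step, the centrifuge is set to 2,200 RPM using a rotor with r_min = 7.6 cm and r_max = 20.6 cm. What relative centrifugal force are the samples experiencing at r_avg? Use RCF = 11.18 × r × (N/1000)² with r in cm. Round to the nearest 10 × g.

≈ 760 ×g

r_avg = (7.6 + 20.6) / 2 = 14.1 cm
RCF = 11.18 × 14.1 × (2.2)² = 11.18 × 14.1 × 4.84 ≈ 763 × g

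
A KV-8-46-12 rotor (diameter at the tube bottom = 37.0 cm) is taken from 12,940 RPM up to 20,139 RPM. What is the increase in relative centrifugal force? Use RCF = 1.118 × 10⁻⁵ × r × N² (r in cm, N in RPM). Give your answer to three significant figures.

r = 37.0 / 2 = 18.5 cm
RCF₁ = 1.118 × 10⁻⁵ × 18.5 × (12940)² = 1.118 × 10⁻⁵ × 18.5 × 167,443,600 ≈ 34,632.4 × g
RCF₂ = 1.118 × 10⁻⁵ × 18.5 × (20139)² = 1.118 × 10⁻⁵ × 18.5 × 405,579,321 ≈ 83,886 × g
Increase = 83,886 − 34,632.4 = 49,253.6

≈ 49300 g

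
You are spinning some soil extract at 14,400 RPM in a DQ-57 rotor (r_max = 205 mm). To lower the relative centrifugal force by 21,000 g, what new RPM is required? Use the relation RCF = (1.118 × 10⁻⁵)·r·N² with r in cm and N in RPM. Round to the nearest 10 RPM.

N₂ ≈ 10760 RPM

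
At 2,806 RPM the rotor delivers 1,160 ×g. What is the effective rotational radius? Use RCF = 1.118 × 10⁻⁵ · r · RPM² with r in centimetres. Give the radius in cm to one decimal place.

1160 = 1.118 × 10⁻⁵ × r × (2806)²
r = 1160 / (1.118 × 10⁻⁵ × 7,873,636) = 1160 / 88.02725 ≈ 13.178 cm

13.2 cm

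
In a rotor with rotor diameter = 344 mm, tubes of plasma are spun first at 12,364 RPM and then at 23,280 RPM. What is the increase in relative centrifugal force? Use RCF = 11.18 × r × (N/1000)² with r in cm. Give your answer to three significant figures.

≈ 74800 g

r = 344 mm / 2 = 172 mm = 17.2 cm
RCF₁ = 11.18 × 17.2 × (12.364)² = 11.18 × 17.2 × 152.868496 ≈ 29,396 × g
RCF₂ = 11.18 × 17.2 × (23.28)² = 11.18 × 17.2 × 541.9584 ≈ 104,216.4 × g
Increase = 104,216.4 − 29,396 = 74,820.4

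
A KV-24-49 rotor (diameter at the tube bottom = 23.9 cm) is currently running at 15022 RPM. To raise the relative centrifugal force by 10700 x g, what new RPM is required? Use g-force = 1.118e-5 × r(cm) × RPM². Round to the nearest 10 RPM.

r = 23.9 / 2 = 11.95 cm
Current RCF = 1.118 × 10⁻⁵ × 11.95 × (15022)² = 1.118 × 10⁻⁵ × 11.95 × 225,660,484 ≈ 30,148.5 × g
Target RCF = 30,148.5 + 10,700 = 40,848.5 × g
N² = 40,848.5 / (13.3601 × 10⁻⁵) = 305,749,957
N ≈ √305,749,957 ≈ 17,485.7

N₂ ≈ 17490 RPM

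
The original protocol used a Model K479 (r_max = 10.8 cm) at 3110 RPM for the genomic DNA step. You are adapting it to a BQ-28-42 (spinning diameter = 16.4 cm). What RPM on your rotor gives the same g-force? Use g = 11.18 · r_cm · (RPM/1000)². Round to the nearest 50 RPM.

RCF = 11.18 × r × (N/1000)²
RCF_original = 11.18 × 10.8 × (3.11)² = 11.18 × 10.8 × 9.6721 ≈ 1,167.8 × g
Your rotor: r = 16.4 / 2 = 8.2 cm
1,167.8 = 11.18 × 8.2 × (N/1000)²
(N/1000)² = 1,167.8 / 91.676 = 12.73834
N = 1000 × √12.73834 ≈ 3,569.1

≈ 3550 RPM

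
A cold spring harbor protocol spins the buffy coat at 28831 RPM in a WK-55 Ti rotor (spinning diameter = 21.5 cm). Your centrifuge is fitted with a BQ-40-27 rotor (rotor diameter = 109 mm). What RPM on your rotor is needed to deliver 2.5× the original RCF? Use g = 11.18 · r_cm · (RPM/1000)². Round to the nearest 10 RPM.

≈ 64020 RPM

Original rotor: r = 21.5 / 2 = 10.75 cm
RCF = 11.18 × r × (N/1000)²
RCF_original = 11.18 × 10.75 × (28.831)² = 11.18 × 10.75 × 831.226561 ≈ 99,901 × g
Target RCF = 2.5 × 99,901 ≈ 249,752.5 × g
Your rotor: r = 109 mm / 2 = 54.5 mm = 5.45 cm
249,752.5 = 11.18 × 5.45 × (N/1000)²
(N/1000)² = 249,752.5 / 60.931 = 4098.94
N = 1000 × √4098.94 ≈ 64,023.0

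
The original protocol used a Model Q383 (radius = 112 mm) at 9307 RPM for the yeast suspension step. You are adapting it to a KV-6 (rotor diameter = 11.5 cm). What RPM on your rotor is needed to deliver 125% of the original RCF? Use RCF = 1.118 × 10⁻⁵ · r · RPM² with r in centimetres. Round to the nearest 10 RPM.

≈ 14520 RPM

Original rotor: r = 112 mm = 11.2 cm
RCF = 1.118 × 10⁻⁵ × r × N²
RCF_original = 1.118 × 10⁻⁵ × 11.2 × (9307)² = 1.118 × 10⁻⁵ × 11.2 × 86,620,249 ≈ 10,846.2 × g
Target RCF = 1.25 × 10,846.2 ≈ 13,557.8 × g
Your rotor: r = 11.5 / 2 = 5.75 cm
13,557.8 = 1.118 × 10⁻⁵ × 5.75 × N²
N² = 13,557.8 / (6.4285 × 10⁻⁵) = 210,901,454
N ≈ √210,901,454 ≈ 14,522.4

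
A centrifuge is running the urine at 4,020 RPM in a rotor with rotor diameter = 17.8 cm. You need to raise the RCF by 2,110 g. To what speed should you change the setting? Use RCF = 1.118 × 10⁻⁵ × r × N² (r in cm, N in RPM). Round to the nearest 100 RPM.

N₂ ≈ 6100 RPM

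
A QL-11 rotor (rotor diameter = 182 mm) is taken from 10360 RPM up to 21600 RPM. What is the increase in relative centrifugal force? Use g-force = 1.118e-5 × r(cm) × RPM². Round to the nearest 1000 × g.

≈ 37000 ×g

r = 182 mm / 2 = 91 mm = 9.1 cm
RCF₁ = 1.118 × 10⁻⁵ × 9.1 × (10360)² = 1.118 × 10⁻⁵ × 9.1 × 107,329,600 ≈ 10,919.5 × g
RCF₂ = 1.118 × 10⁻⁵ × 9.1 × (21600)² = 1.118 × 10⁻⁵ × 9.1 × 466,560,000 ≈ 47,466.9 × g
Increase = 47,466.9 − 10,919.5 = 36,547.4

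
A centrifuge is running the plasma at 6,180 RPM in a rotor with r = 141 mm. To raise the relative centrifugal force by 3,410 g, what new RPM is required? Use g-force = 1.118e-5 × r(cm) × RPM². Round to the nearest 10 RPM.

7730 RPM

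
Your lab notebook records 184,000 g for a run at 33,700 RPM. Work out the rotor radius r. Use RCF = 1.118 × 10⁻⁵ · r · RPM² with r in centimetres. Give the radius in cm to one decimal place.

≈ 14.5 cm

184000 = 1.118 × 10⁻⁵ × r × (33700)²
r = 184000 / (1.118 × 10⁻⁵ × 1,135,690,000) = 184000 / 12697.01 ≈ 14.492 cm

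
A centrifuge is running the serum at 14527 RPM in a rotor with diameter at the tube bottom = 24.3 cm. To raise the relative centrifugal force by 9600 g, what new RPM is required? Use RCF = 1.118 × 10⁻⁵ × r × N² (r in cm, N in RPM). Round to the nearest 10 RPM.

r = 24.3 / 2 = 12.15 cm
Current RCF = 1.118 × 10⁻⁵ × 12.15 × (14527)² = 1.118 × 10⁻⁵ × 12.15 × 211,033,729 ≈ 28,666.2 × g
Target RCF = 28,666.2 + 9,600 = 38,266.2 × g
N² = 38,266.2 / (13.5837 × 10⁻⁵) = 281,706,751
N ≈ √281,706,751 ≈ 16,784.1

16780 RPM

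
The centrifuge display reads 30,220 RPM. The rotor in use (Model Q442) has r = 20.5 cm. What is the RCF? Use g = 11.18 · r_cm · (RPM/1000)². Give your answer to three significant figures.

RCF ≈ 209000 g

RCF = 11.18 × r × (N/1000)²
RCF = 11.18 × 20.5 × (30.22)² = 11.18 × 20.5 × 913.2484 ≈ 209,307.4 × g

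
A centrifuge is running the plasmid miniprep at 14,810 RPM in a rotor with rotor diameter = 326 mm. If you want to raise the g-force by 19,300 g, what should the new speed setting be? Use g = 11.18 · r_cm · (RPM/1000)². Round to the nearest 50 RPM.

r = 326 mm / 2 = 163 mm = 16.3 cm
Current RCF = 11.18 × 16.3 × (14.81)² = 11.18 × 16.3 × 219.3361 ≈ 39,970.5 × g
Target RCF = 39,970.5 + 19,300 = 59,270.5 × g
(N/1000)² = 59,270.5 / 182.234 = 325.2439
N = 1000 × √325.2439 ≈ 18,034.5

N₂ ≈ 18050 RPM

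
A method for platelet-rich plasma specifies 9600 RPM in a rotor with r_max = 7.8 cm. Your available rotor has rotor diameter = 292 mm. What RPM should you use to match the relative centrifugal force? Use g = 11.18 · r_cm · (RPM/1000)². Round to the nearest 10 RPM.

RCF = 11.18 × r × (N/1000)²
RCF_original = 11.18 × 7.8 × (9.6)² = 11.18 × 7.8 × 92.16 ≈ 8,036.7 × g
Your rotor: r = 292 mm / 2 = 146 mm = 14.6 cm
8,036.7 = 11.18 × 14.6 × (N/1000)²
(N/1000)² = 8,036.7 / 163.228 = 49.23604
N = 1000 × √49.23604 ≈ 7,016.8

7020 RPM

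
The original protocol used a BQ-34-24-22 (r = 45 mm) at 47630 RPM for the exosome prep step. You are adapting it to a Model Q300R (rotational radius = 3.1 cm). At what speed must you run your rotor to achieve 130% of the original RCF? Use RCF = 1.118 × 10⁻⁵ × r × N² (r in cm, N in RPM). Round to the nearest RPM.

≈ 65430 RPM

Original rotor: r = 45 mm = 4.5 cm
RCF = 1.118 × 10⁻⁵ × r × N²
RCF_original = 1.118 × 10⁻⁵ × 4.5 × (47630)² = 1.118 × 10⁻⁵ × 4.5 × 2,268,616,900 ≈ 114,134.1 × g
Target RCF = 1.3 × 114,134.1 ≈ 148,374.3 × g
148,374.3 = 1.118 × 10⁻⁵ × 3.1 × N²
N² = 148,374.3 / (3.4658 × 10⁻⁵) = 4,281,098,159
N ≈ √4,281,098,159 ≈ 65,430.1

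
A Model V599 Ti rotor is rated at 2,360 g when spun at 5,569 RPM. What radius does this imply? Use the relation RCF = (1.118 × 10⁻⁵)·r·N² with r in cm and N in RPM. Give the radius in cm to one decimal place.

6.8 cm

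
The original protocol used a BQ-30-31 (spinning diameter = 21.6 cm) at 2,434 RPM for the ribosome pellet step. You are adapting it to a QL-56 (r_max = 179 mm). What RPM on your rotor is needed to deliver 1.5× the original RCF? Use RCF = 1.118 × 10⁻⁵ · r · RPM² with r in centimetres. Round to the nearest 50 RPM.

Original rotor: r = 21.6 / 2 = 10.8 cm
RCF_original = 1.118 × 10⁻⁵ × 10.8 × (2434)² = 1.118 × 10⁻⁵ × 10.8 × 5,924,356 ≈ 715.3 × g
Target RCF = 1.5 × 715.3 ≈ 1,072.9 × g
Your rotor: r = 179 mm = 17.9 cm
1,072.9 = 1.118 × 10⁻⁵ × 17.9 × N²
N² = 1,072.9 / (20.0122 × 10⁻⁵) = 5,361,230
N ≈ √5,361,230 ≈ 2,315.4

≈ 2300 RPM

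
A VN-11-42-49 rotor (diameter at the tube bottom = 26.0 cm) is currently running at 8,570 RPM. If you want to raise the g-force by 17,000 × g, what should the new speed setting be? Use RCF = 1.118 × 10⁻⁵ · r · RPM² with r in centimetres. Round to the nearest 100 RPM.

≈ 13800 RPM

r = 26.0 / 2 = 13 cm
Current RCF = 1.118 × 10⁻⁵ × 13 × (8570)² = 1.118 × 10⁻⁵ × 13 × 73,444,900 ≈ 10,674.5 × g
Target RCF = 10,674.5 + 17,000 = 27,674.5 × g
N² = 27,674.5 / (14.534 × 10⁻⁵) = 190,412,137
N ≈ √190,412,137 ≈ 13,799.0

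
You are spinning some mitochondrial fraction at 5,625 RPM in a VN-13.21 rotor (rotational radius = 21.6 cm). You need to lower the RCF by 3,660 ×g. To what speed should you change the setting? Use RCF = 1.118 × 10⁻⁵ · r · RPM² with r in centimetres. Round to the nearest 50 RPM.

≈ 4050 RPM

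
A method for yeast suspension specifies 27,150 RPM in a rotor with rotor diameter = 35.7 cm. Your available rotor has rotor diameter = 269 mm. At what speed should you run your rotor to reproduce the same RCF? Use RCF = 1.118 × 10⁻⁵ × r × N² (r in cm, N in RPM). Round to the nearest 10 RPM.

≈ 31280 RPM

Original rotor: r = 35.7 / 2 = 17.85 cm
RCF_original = 1.118 × 10⁻⁵ × 17.85 × (27150)² = 1.118 × 10⁻⁵ × 17.85 × 737,122,500 ≈ 147,102.4 × g
Your rotor: r = 269 mm / 2 = 134.5 mm = 13.45 cm
147,102.4 = 1.118 × 10⁻⁵ × 13.45 × N²
N² = 147,102.4 / (15.0371 × 10⁻⁵) = 978,263,096
N ≈ √978,263,096 ≈ 31,277.2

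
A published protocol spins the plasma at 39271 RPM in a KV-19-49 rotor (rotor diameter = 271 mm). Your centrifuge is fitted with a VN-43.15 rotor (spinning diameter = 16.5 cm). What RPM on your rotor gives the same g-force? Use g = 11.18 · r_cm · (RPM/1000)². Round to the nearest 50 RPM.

50350 RPM

Original rotor: r = 271 mm / 2 = 135.5 mm = 13.55 cm
RCF = 11.18 × r × (N/1000)²
RCF_original = 11.18 × 13.55 × (39.271)² = 11.18 × 13.55 × 1,542.211441 ≈ 233,628.1 × g
Your rotor: r = 16.5 / 2 = 8.25 cm
233,628.1 = 11.18 × 8.25 × (N/1000)²
(N/1000)² = 233,628.1 / 92.235 = 2532.966
N = 1000 × √2532.966 ≈ 50,328.6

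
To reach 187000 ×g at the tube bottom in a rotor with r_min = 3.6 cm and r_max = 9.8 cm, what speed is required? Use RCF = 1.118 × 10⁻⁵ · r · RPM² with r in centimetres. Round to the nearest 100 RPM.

≈ 41300 RPM

Use r_max = 9.8 cm.
187,000 = 1.118 × 10⁻⁵ × 9.8 × N²
N² = 187,000 / (10.9564 × 10⁻⁵) = 1,706,764,996
N ≈ √1,706,764,996 ≈ 41,313.0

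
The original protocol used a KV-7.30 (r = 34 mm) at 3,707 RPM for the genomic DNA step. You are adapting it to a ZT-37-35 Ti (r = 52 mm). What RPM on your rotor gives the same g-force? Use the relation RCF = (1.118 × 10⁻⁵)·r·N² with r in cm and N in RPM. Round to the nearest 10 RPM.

≈ 3000 RPM

Original rotor: r = 34 mm = 3.4 cm
RCF_original = 1.118 × 10⁻⁵ × 3.4 × (3707)² = 1.118 × 10⁻⁵ × 3.4 × 13,741,849 ≈ 522.4 × g
Your rotor: r = 52 mm = 5.2 cm
522.4 = 1.118 × 10⁻⁵ × 5.2 × N²
N² = 522.4 / (5.8136 × 10⁻⁵) = 8,985,826
N ≈ √8,985,826 ≈ 2,997.6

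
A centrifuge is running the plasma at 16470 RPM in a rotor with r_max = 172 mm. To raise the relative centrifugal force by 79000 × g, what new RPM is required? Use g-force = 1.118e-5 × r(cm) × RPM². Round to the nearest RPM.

r = 172 mm = 17.2 cm
Current RCF = 1.118 × 10⁻⁵ × 17.2 × (16470)² = 1.118 × 10⁻⁵ × 17.2 × 271,260,900 ≈ 52,162.4 × g
Target RCF = 52,162.4 + 79,000 = 131,162.4 × g
N² = 131,162.4 / (19.2296 × 10⁻⁵) = 682,085,951
N ≈ √682,085,951 ≈ 26,116.8

N₂ ≈ 26117 RPM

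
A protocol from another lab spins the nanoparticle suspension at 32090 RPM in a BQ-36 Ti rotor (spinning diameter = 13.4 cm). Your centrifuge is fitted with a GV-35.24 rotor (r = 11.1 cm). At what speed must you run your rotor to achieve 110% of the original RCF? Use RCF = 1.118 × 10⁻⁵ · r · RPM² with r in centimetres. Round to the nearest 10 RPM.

≈ 26150 RPM

Original rotor: r = 13.4 / 2 = 6.7 cm
RCF = 1.118 × 10⁻⁵ × r × N²
RCF_original = 1.118 × 10⁻⁵ × 6.7 × (32090)² = 1.118 × 10⁻⁵ × 6.7 × 1,029,768,100 ≈ 77,135.8 × g
Target RCF = 1.1 × 77,135.8 ≈ 84,849.4 × g
84,849.4 = 1.118 × 10⁻⁵ × 11.1 × N²
N² = 84,849.4 / (12.4098 × 10⁻⁵) = 683,728,988
N ≈ √683,728,988 ≈ 26,148.2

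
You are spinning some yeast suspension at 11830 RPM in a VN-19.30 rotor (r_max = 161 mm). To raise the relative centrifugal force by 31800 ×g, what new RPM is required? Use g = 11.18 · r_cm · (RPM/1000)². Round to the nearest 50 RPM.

N₂ ≈ 17800 RPM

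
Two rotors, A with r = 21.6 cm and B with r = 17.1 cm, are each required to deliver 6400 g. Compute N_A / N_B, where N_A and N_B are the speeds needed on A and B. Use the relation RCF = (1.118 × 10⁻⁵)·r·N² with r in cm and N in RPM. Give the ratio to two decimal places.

At fixed RCF, N ∝ 1/√r, so N_A/N_B = √(r_B/r_A) = √(17.1/21.6) = √0.791667 = 0.8898.

0.89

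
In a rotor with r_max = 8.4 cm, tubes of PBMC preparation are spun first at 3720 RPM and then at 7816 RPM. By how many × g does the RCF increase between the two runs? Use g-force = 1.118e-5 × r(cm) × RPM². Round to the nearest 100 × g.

4400 × g

RCF₁ = 1.118 × 10⁻⁵ × 8.4 × (3720)² = 1.118 × 10⁻⁵ × 8.4 × 13,838,400 ≈ 1,299.6 × g
RCF₂ = 1.118 × 10⁻⁵ × 8.4 × (7816)² = 1.118 × 10⁻⁵ × 8.4 × 61,089,856 ≈ 5,737.1 × g
Increase = 5,737.1 − 1,299.6 = 4,437.5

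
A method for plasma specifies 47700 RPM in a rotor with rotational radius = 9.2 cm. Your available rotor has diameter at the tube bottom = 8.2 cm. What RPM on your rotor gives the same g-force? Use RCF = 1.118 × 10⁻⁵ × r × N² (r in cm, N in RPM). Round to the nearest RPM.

RCF = 1.118 × 10⁻⁵ × r × N²
RCF_original = 1.118 × 10⁻⁵ × 9.2 × (47700)² = 1.118 × 10⁻⁵ × 9.2 × 2,275,290,000 ≈ 234,027.2 × g
Your rotor: r = 8.2 / 2 = 4.1 cm
234,027.2 = 1.118 × 10⁻⁵ × 4.1 × N²
N² = 234,027.2 / (4.5838 × 10⁻⁵) = 5,105,528,164
N ≈ √5,105,528,164 ≈ 71,453.0

71453 RPM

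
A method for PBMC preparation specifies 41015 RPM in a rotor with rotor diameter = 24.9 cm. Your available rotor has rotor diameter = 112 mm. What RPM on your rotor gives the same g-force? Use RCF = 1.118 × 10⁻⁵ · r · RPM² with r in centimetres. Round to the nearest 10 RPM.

Original rotor: r = 24.9 / 2 = 12.45 cm
RCF = 1.118 × 10⁻⁵ × r × N²
RCF_original = 1.118 × 10⁻⁵ × 12.45 × (41015)² = 1.118 × 10⁻⁵ × 12.45 × 1,682,230,225 ≈ 234,151.3 × g
Your rotor: r = 112 mm / 2 = 56 mm = 5.6 cm
234,151.3 = 1.118 × 10⁻⁵ × 5.6 × N²
N² = 234,151.3 / (6.2608 × 10⁻⁵) = 3,739,958,152
N ≈ √3,739,958,152 ≈ 61,155.2

≈ 61160 RPM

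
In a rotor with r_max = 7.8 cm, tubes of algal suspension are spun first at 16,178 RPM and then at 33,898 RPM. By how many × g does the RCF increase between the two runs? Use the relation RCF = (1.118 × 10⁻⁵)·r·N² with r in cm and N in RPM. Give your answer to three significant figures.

RCF₁ = 1.118 × 10⁻⁵ × 7.8 × (16178)² = 1.118 × 10⁻⁵ × 7.8 × 261,727,684 ≈ 22,823.7 × g
RCF₂ = 1.118 × 10⁻⁵ × 7.8 × (33898)² = 1.118 × 10⁻⁵ × 7.8 × 1,149,074,404 ≈ 100,203.9 × g
Increase = 100,203.9 − 22,823.7 = 77,380.2

≈ 77400 × g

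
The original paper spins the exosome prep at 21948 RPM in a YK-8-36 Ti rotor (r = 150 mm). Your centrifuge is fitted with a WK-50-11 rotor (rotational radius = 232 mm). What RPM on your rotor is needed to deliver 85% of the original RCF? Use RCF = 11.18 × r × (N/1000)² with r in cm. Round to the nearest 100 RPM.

16300 RPM

Original rotor: r = 150 mm = 15.0 cm
RCF_original = 11.18 × 15 × (21.948)² = 11.18 × 15 × 481.714704 ≈ 80,783.6 × g
Target RCF = 0.85 × 80,783.6 ≈ 68,666.1 × g
Your rotor: r = 232 mm = 23.2 cm
68,666.1 = 11.18 × 23.2 × (N/1000)²
(N/1000)² = 68,666.1 / 259.376 = 264.7358
N = 1000 × √264.7358 ≈ 16,270.7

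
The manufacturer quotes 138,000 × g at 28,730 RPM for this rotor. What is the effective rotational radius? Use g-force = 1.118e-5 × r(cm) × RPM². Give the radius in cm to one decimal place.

≈ 15.0 cm

RCF = 1.118 × 10⁻⁵ × r × N²
138000 = 1.118 × 10⁻⁵ × r × (28730)²
r = 138000 / (1.118 × 10⁻⁵ × 825,412,900) = 138000 / 9228.116 ≈ 14.954 cm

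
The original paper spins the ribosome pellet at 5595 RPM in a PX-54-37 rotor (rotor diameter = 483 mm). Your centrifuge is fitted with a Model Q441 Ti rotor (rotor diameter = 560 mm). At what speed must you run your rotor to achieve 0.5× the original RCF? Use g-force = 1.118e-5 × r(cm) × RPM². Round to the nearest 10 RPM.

≈ 3670 RPM

Original rotor: r = 483 mm / 2 = 241.5 mm = 24.15 cm
RCF = 1.118 × 10⁻⁵ × r × N²
RCF_original = 1.118 × 10⁻⁵ × 24.15 × (5595)² = 1.118 × 10⁻⁵ × 24.15 × 31,304,025 ≈ 8,452 × g
Target RCF = 0.5 × 8,452 ≈ 4,226 × g
Your rotor: r = 560 mm / 2 = 280 mm = 28 cm
4,226 = 1.118 × 10⁻⁵ × 28 × N²
N² = 4,226 / (31.304 × 10⁻⁵) = 13,499,872
N ≈ √13,499,872 ≈ 3,674.2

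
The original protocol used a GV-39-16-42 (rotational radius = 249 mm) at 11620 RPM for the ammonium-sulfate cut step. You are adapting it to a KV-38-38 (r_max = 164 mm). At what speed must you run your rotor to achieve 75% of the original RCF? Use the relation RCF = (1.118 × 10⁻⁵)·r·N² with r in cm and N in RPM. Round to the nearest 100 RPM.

≈ 12400 RPM

Original rotor: r = 249 mm = 24.9 cm
RCF_original = 1.118 × 10⁻⁵ × 24.9 × (11620)² = 1.118 × 10⁻⁵ × 24.9 × 135,024,400 ≈ 37,588.4 × g
Target RCF = 0.75 × 37,588.4 ≈ 28,191.3 × g
Your rotor: r = 164 mm = 16.4 cm
28,191.3 = 1.118 × 10⁻⁵ × 16.4 × N²
N² = 28,191.3 / (18.3352 × 10⁻⁵) = 153,755,072
N ≈ √153,755,072 ≈ 12,399.8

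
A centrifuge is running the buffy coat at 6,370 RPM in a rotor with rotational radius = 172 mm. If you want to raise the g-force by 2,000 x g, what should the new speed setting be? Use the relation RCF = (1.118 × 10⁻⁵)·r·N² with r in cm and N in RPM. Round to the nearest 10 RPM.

7140 RPM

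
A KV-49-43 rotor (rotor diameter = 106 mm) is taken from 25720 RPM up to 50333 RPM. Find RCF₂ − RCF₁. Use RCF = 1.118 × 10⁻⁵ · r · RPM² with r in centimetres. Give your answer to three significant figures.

111000 g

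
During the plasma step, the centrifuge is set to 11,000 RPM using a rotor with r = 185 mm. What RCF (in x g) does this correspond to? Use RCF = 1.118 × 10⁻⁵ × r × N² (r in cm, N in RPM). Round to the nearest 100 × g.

25000 x g

r = 185 mm = 18.5 cm
RCF = 1.118 × 10⁻⁵ × 18.5 × (11000)² = 1.118 × 10⁻⁵ × 18.5 × 121,000,000 ≈ 25,026.4 × g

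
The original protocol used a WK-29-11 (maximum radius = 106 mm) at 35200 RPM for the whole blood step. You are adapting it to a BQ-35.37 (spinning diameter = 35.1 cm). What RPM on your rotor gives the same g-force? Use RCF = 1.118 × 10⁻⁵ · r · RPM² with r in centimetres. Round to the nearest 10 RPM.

27360 RPM

Original rotor: r = 106 mm = 10.6 cm
RCF_original = 1.118 × 10⁻⁵ × 10.6 × (35200)² = 1.118 × 10⁻⁵ × 10.6 × 1,239,040,000 ≈ 146,836.2 × g
Your rotor: r = 35.1 / 2 = 17.55 cm
146,836.2 = 1.118 × 10⁻⁵ × 17.55 × N²
N² = 146,836.2 / (19.6209 × 10⁻⁵) = 748,366,283
N ≈ √748,366,283 ≈ 27,356.3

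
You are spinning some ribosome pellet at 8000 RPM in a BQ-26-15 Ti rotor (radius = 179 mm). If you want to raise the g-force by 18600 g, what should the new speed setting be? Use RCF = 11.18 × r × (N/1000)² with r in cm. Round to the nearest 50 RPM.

r = 179 mm = 17.9 cm
Current RCF = 11.18 × 17.9 × (8)² = 11.18 × 17.9 × 64 ≈ 12,807.8 × g
Target RCF = 12,807.8 + 18,600 = 31,407.8 × g
(N/1000)² = 31,407.8 / 200.122 = 156.9433
N = 1000 × √156.9433 ≈ 12,527.7

≈ 12550 RPM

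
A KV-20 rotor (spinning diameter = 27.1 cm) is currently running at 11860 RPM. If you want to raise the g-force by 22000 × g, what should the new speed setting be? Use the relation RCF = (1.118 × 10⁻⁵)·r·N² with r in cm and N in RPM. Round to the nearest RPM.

r = 27.1 / 2 = 13.55 cm
Current RCF = 1.118 × 10⁻⁵ × 13.55 × (11860)² = 1.118 × 10⁻⁵ × 13.55 × 140,659,600 ≈ 21,308.4 × g
Target RCF = 21,308.4 + 22,000 = 43,308.4 × g
N² = 43,308.4 / (15.1489 × 10⁻⁵) = 285,884,784
N ≈ √285,884,784 ≈ 16,908.1

N₂ ≈ 16908 RPM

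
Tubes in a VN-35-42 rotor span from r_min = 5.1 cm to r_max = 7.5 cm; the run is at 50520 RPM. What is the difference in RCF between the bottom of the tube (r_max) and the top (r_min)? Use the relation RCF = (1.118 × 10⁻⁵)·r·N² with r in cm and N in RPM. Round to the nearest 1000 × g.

ΔRCF ≈ 68000 × g

RCF_max = 1.118 × 10⁻⁵ × 7.5 × (50520)² = 1.118 × 10⁻⁵ × 7.5 × 2,552,270,400 ≈ 214,007.9 × g
RCF_min = 1.118 × 10⁻⁵ × 5.1 × (50520)² = 1.118 × 10⁻⁵ × 5.1 × 2,552,270,400 ≈ 145,525.4 × g
ΔRCF = 214,007.9 − 145,525.4 = 68,482.5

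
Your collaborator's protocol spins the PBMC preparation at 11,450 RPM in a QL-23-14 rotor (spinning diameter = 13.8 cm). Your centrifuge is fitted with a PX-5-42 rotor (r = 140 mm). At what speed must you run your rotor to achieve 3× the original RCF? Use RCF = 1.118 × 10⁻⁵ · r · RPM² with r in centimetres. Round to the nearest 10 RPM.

13920 RPM

Original rotor: r = 13.8 / 2 = 6.9 cm
RCF_original = 1.118 × 10⁻⁵ × 6.9 × (11450)² = 1.118 × 10⁻⁵ × 6.9 × 131,102,500 ≈ 10,113.5 × g
Target RCF = 3 × 10,113.5 ≈ 30,340.5 × g
Your rotor: r = 140 mm = 14.0 cm
30,340.5 = 1.118 × 10⁻⁵ × 14 × N²
N² = 30,340.5 / (15.652 × 10⁻⁵) = 193,844,237
N ≈ √193,844,237 ≈ 13,922.8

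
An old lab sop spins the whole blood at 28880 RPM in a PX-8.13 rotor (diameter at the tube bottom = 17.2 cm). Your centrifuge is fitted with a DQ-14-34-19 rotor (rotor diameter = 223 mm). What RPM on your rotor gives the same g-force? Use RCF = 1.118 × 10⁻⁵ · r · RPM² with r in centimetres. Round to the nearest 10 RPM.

Original rotor: r = 17.2 / 2 = 8.6 cm
RCF = 1.118 × 10⁻⁵ × r × N²
RCF_original = 1.118 × 10⁻⁵ × 8.6 × (28880)² = 1.118 × 10⁻⁵ × 8.6 × 834,054,400 ≈ 80,192.7 × g
Your rotor: r = 223 mm / 2 = 111.5 mm = 11.15 cm
80,192.7 = 1.118 × 10⁻⁵ × 11.15 × N²
N² = 80,192.7 / (12.4657 × 10⁻⁵) = 643,306,834
N ≈ √643,306,834 ≈ 25,363.5

≈ 25360 RPM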